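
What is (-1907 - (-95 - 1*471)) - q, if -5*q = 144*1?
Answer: -6561/5 ≈ -1312.2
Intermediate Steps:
q = -144/5 ≈ -28.800
(-1907 - (-95 - 1*471)) - q = (-1907 - (-95 - 1*471)) - 1*(-144/5) = (-1907 - (-95 - 471)) + 144/5 = (-1907 - 1*(-566)) + 144/5 = (-1907 + 566) + 144/5 = -1341 + 144/5 = -6561/5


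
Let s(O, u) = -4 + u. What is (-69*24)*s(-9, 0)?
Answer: 6624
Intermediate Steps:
(-69*24)*s(-9, 0) = (-69*24)*(-4 + 0) = -1656*(-4) = 6624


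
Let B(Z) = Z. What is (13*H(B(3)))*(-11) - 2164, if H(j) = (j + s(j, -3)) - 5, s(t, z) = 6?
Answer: -2736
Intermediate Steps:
H(j) = 1 + j (H(j) = (j + 6) - 5 = (6 + j) - 5 = 1 + j)
(13*H(B(3)))*(-11) - 2164 = (13*(1 + 3))*(-11) - 2164 = (13*4)*(-11) - 2164 = 52*(-11) - 2164 = -572 - 2164 = -2736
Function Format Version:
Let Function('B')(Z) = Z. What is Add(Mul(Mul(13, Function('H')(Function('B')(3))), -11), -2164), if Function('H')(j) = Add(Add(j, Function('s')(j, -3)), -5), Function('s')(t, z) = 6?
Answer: -2736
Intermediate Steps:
Function('H')(j) = Add(1, j) (Function('H')(j) = Add(Add(j, 6), -5) = Add(Add(6, j), -5) = Add(1, j))
Add(Mul(Mul(13, Function('H')(Function('B')(3))), -11), -2164) = Add(Mul(Mul(13, Add(1, 3)), -11), -2164) = Add(Mul(Mul(13, 4), -11), -2164) = Add(Mul(52, -11), -2164) = Add(-572, -2164) = -2736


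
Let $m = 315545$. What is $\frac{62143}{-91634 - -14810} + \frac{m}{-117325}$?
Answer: $- \frac{6306471311}{1802675160} \approx -3.4984$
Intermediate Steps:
$\frac{62143}{-91634 - -14810} + \frac{m}{-117325} = \frac{62143}{-91634 - -14810} + \frac{315545}{-117325} = \frac{62143}{-91634 + 14810} + 315545 \left(- \frac{1}{117325}\right) = \frac{62143}{-76824} - \frac{63109}{23465} = 62143 \left(- \frac{1}{76824}\right) - \frac{63109}{23465} = - \frac{62143}{76824} - \frac{63109}{23465} = - \frac{6306471311}{1802675160}$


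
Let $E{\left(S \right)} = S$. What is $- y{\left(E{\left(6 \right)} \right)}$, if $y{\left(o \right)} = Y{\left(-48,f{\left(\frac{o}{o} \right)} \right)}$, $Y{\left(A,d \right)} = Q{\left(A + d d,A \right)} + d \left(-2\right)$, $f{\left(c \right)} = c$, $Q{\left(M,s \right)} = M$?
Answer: $49$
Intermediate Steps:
$Y{\left(A,d \right)} = A + d^{2} - 2 d$ ($Y{\left(A,d \right)} = \left(A + d d\right) + d \left(-2\right) = \left(A + d^{2}\right) - 2 d = A + d^{2} - 2 d$)
$y{\left(o \right)} = -49$ ($y{\left(o \right)} = -48 + \left(\frac{o}{o}\right)^{2} - 2 \frac{o}{o} = -48 + 1^{2} - 2 = -48 + 1 - 2 = -49$)
$- y{\left(E{\left(6 \right)} \right)} = \left(-1\right) \left(-49\right) = 49$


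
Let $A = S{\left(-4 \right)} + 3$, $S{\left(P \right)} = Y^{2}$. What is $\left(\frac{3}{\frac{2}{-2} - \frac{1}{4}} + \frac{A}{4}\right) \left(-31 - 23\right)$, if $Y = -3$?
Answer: $- \frac{162}{5} \approx -32.4$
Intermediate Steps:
$S{\left(P \right)} = 9$ ($S{\left(P \right)} = \left(-3\right)^{2} = 9$)
$A = 12$ ($A = 9 + 3 = 12$)
$\left(\frac{3}{\frac{2}{-2} - \frac{1}{4}} + \frac{A}{4}\right) \left(-31 - 23\right) = \left(\frac{3}{\frac{2}{-2} - \frac{1}{4}} + \frac{12}{4}\right) \left(-31 - 23\right) = \left(\frac{3}{2 \left(- \frac{1}{2}\right) - \frac{1}{4}} + 12 \cdot \frac{1}{4}\right) \left(-54\right) = \left(\frac{3}{-1 - \frac{1}{4}} + 3\right) \left(-54\right) = \left(\frac{3}{- \frac{5}{4}} + 3\right) \left(-54\right) = \left(3 \left(- \frac{4}{5}\right) + 3\right) \left(-54\right) = \left(- \frac{12}{5} + 3\right) \left(-54\right) = \frac{3}{5} \left(-54\right) = - \frac{162}{5}$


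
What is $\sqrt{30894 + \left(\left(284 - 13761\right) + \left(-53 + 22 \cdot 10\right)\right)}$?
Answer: $4 \sqrt{1099} \approx 132.6$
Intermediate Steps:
$\sqrt{30894 + \left(\left(284 - 13761\right) + \left(-53 + 22 \cdot 10\right)\right)} = \sqrt{30894 + \left(-13477 + \left(-53 + 220\right)\right)} = \sqrt{30894 + \left(-13477 + 167\right)} = \sqrt{30894 - 13310} = \sqrt{17584} = 4 \sqrt{1099}$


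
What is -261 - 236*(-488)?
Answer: 114907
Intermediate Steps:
-261 - 236*(-488) = -261 + 115168 = 114907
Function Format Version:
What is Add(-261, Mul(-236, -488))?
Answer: 114907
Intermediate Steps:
Add(-261, Mul(-236, -488)) = Add(-261, 115168) = 114907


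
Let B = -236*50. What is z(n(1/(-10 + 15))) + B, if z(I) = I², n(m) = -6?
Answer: -11764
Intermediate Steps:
B = -11800
z(n(1/(-10 + 15))) + B = (-6)² - 11800 = 36 - 11800 = -11764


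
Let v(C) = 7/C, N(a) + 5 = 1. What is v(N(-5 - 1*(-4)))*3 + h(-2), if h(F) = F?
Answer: -29/4 ≈ -7.2500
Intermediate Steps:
N(a) = -4 (N(a) = -5 + 1 = -4)
v(N(-5 - 1*(-4)))*3 + h(-2) = (7/(-4))*3 - 2 = (7*(-¼))*3 - 2 = -7/4*3 - 2 = -21/4 - 2 = -29/4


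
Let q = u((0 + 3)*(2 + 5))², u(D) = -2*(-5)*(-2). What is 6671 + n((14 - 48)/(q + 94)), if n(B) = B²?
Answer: 406991328/61009 ≈ 6671.0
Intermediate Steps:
u(D) = -20 (u(D) = 10*(-2) = -20)
q = 400 (q = (-20)² = 400)
6671 + n((14 - 48)/(q + 94)) = 6671 + ((14 - 48)/(400 + 94))² = 6671 + (-34/494)² = 6671 + (-34*1/494)² = 6671 + (-17/247)² = 6671 + 289/61009 = 406991328/61009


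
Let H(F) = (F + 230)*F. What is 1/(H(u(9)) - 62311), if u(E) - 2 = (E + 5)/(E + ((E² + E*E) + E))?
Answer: -8100/500813231 ≈ -1.6174e-5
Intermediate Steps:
u(E) = 2 + (5 + E)/(2*E + 2*E²) (u(E) = 2 + (E + 5)/(E + ((E² + E*E) + E)) = 2 + (5 + E)/(E + ((E² + E²) + E)) = 2 + (5 + E)/(E + (2*E² + E)) = 2 + (5 + E)/(E + (E + 2*E²)) = 2 + (5 + E)/(2*E + 2*E²))
H(F) = F*(230 + F) (H(F) = (230 + F)*F = F*(230 + F))
1/(H(u(9)) - 62311) = 1/(((½)*(5 + 4*9² + 5*9)/(9*(1 + 9)))*(230 + (½)*(5 + 4*9² + 5*9)/(9*(1 + 9))) - 62311) = 1/(((½)*(⅑)*(5 + 4*81 + 45)/10)*(230 + (½)*(⅑)*(5 + 4*81 + 45)/10) - 62311) = 1/(((½)*(⅑)*(⅒)*(5 + 324 + 45))*(230 + (½)*(⅑)*(⅒)*(5 + 324 + 45)) - 62311) = 1/(((½)*(⅑)*(⅒)*374)*(230 + (½)*(⅑)*(⅒)*374) - 62311) = 1/(187*(230 + 187/90)/90 - 62311) = 1/((187/90)*(20887/90) - 62311) = 1/(3905869/8100 - 62311) = 1/(-500813231/8100) = -8100/500813231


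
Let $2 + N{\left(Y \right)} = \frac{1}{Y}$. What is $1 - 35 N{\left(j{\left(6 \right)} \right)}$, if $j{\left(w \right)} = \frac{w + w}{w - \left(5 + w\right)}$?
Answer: $\frac{1027}{12} \approx 85.583$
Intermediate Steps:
$j{\left(w \right)} = - \frac{2 w}{5}$ ($j{\left(w \right)} = \frac{2 w}{w - \left(5 + w\right)} = \frac{2 w}{-5} = 2 w \left(- \frac{1}{5}\right) = - \frac{2 w}{5}$)
$N{\left(Y \right)} = -2 + \frac{1}{Y}$
$1 - 35 N{\left(j{\left(6 \right)} \right)} = 1 - 35 \left(-2 + \frac{1}{\left(- \frac{2}{5}\right) 6}\right) = 1 - 35 \left(-2 + \frac{1}{- \frac{12}{5}}\right) = 1 - 35 \left(-2 - \frac{5}{12}\right) = 1 - - \frac{1015}{12} = 1 + \frac{1015}{12} = \frac{1027}{12}$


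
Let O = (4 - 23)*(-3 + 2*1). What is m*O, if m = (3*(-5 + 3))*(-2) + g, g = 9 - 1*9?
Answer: 228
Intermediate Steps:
g = 0 (g = 9 - 9 = 0)
m = 12 (m = (3*(-5 + 3))*(-2) + 0 = (3*(-2))*(-2) + 0 = -6*(-2) + 0 = 12 + 0 = 12)
O = 19 (O = -19*(-3 + 2) = -19*(-1) = 19)
m*O = 12*19 = 228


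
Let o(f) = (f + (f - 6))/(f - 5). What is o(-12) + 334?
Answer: 5708/17 ≈ 335.76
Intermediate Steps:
o(f) = (-6 + 2*f)/(-5 + f) (o(f) = (f + (-6 + f))/(-5 + f) = (-6 + 2*f)/(-5 + f))
o(-12) + 334 = 2*(-3 - 12)/(-5 - 12) + 334 = 2*(-15)/(-17) + 334 = 2*(-1/17)*(-15) + 334 = 30/17 + 334 = 5708/17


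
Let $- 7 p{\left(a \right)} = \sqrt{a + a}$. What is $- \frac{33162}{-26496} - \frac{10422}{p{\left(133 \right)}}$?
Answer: $\frac{5527}{4416} + \frac{5211 \sqrt{266}}{19} \approx 4474.4$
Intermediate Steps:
$p{\left(a \right)} = - \frac{\sqrt{2} \sqrt{a}}{7}$ ($p{\left(a \right)} = - \frac{\sqrt{a + a}}{7} = - \frac{\sqrt{2 a}}{7} = - \frac{\sqrt{2} \sqrt{a}}{7}$)
$- \frac{33162}{-26496} - \frac{10422}{p{\left(133 \right)}} = - \frac{33162}{-26496} - \frac{10422}{\left(- \frac{1}{7}\right) \sqrt{2} \sqrt{133}} = \left(-33162\right) \left(- \frac{1}{26496}\right) - \frac{10422}{\left(- \frac{1}{7}\right) \sqrt{266}} = \frac{5527}{4416} - 10422 \left(- \frac{\sqrt{266}}{38}\right) = \frac{5527}{4416} + \frac{5211 \sqrt{266}}{19}$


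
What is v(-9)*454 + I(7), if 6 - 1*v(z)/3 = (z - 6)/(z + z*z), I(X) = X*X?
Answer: 34019/4 ≈ 8504.8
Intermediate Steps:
I(X) = X**2
v(z) = 18 - 3*(-6 + z)/(z + z**2) (v(z) = 18 - 3*(z - 6)/(z + z*z) = 18 - 3*(-6 + z)/(z + z**2))
v(-9)*454 + I(7) = (3*(6 + 5*(-9) + 6*(-9)**2)/(-9*(1 - 9)))*454 + 7**2 = (3*(-1/9)*(6 - 45 + 6*81)/(-8))*454 + 49 = (3*(-1/9)*(-1/8)*(6 - 45 + 486))*454 + 49 = (3*(-1/9)*(-1/8)*447)*454 + 49 = (149/8)*454 + 49 = 33823/4 + 49 = 34019/4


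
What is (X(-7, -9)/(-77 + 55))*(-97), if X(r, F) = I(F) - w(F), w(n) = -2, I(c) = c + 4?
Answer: -291/22 ≈ -13.227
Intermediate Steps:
I(c) = 4 + c
X(r, F) = 6 + F (X(r, F) = (4 + F) - 1*(-2) = (4 + F) + 2 = 6 + F)
(X(-7, -9)/(-77 + 55))*(-97) = ((6 - 9)/(-77 + 55))*(-97) = -3/(-22)*(-97) = -3*(-1/22)*(-97) = (3/22)*(-97) = -291/22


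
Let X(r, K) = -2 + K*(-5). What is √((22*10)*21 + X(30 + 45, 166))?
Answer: 2*√947 ≈ 61.547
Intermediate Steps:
X(r, K) = -2 - 5*K
√((22*10)*21 + X(30 + 45, 166)) = √((22*10)*21 + (-2 - 5*166)) = √(220*21 + (-2 - 830)) = √(4620 - 832) = √3788 = 2*√947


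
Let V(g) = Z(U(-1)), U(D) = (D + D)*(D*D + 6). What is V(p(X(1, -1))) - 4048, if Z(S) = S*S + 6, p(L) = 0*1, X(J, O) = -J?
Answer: -3846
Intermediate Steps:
U(D) = 2*D*(6 + D**2) (U(D) = (2*D)*(D**2 + 6) = (2*D)*(6 + D**2) = 2*D*(6 + D**2))
p(L) = 0
Z(S) = 6 + S**2 (Z(S) = S**2 + 6 = 6 + S**2)
V(g) = 202 (V(g) = 6 + (2*(-1)*(6 + (-1)**2))**2 = 6 + (2*(-1)*(6 + 1))**2 = 6 + (2*(-1)*7)**2 = 6 + (-14)**2 = 6 + 196 = 202)
V(p(X(1, -1))) - 4048 = 202 - 4048 = -3846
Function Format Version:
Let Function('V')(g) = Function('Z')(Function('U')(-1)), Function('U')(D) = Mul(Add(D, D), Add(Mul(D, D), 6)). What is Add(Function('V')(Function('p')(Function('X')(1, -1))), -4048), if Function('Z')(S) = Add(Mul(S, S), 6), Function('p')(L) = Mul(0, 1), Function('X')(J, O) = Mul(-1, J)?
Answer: -3846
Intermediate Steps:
Function('U')(D) = Mul(2, D, Add(6, Pow(D, 2))) (Function('U')(D) = Mul(Mul(2, D), Add(Pow(D, 2), 6)) = Mul(Mul(2, D), Add(6, Pow(D, 2))) = Mul(2, D, Add(6, Pow(D, 2))))
Function('p')(L) = 0
Function('Z')(S) = Add(6, Pow(S, 2)) (Function('Z')(S) = Add(Pow(S, 2), 6) = Add(6, Pow(S, 2)))
Function('V')(g) = 202 (Function('V')(g) = Add(6, Pow(Mul(2, -1, Add(6, Pow(-1, 2))), 2)) = Add(6, Pow(Mul(2, -1, Add(6, 1)), 2)) = Add(6, Pow(Mul(2, -1, 7), 2)) = Add(6, Pow(-14, 2)) = Add(6, 196) = 202)
Add(Function('V')(Function('p')(Function('X')(1, -1))), -4048) = Add(202, -4048) = -3846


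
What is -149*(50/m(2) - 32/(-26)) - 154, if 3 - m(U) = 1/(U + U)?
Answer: -435646/143 ≈ -3046.5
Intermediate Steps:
m(U) = 3 - 1/(2*U) (m(U) = 3 - 1/(U + U) = 3 - 1/(2*U))
-149*(50/m(2) - 32/(-26)) - 154 = -149*(50/(3 - ½/2) - 32/(-26)) - 154 = -149*(50/(3 - ½*½) - 32*(-1/26)) - 154 = -149*(50/(3 - ¼) + 16/13) - 154 = -149*(50/(11/4) + 16/13) - 154 = -149*(50*(4/11) + 16/13) - 154 = -149*(200/11 + 16/13) - 154 = -149*2776/143 - 154 = -413624/143 - 154 = -435646/143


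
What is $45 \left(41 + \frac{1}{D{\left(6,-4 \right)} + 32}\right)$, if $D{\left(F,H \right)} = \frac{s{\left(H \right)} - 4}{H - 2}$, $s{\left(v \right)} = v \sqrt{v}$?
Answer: $\frac{1776213}{962} - \frac{27 i}{481} \approx 1846.4 - 0.056133 i$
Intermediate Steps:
$s{\left(v \right)} = v^{\frac{3}{2}}$
$D{\left(F,H \right)} = \frac{-4 + H^{\frac{3}{2}}}{-2 + H}$ ($D{\left(F,H \right)} = \frac{H^{\frac{3}{2}} - 4}{H - 2} = \frac{-4 + H^{\frac{3}{2}}}{-2 + H}$)
$45 \left(41 + \frac{1}{D{\left(6,-4 \right)} + 32}\right) = 45 \left(41 + \frac{1}{\frac{-4 + \left(-4\right)^{\frac{3}{2}}}{-2 - 4} + 32}\right) = 45 \left(41 + \frac{1}{\frac{-4 - 8 i}{-6} + 32}\right) = 45 \left(41 + \frac{1}{- \frac{-4 - 8 i}{6} + 32}\right) = 45 \left(41 + \frac{1}{\left(\frac{2}{3} + \frac{4 i}{3}\right) + 32}\right) = 45 \left(41 + \frac{1}{\frac{98}{3} + \frac{4 i}{3}}\right) = 45 \left(41 + \frac{9 \left(\frac{98}{3} - \frac{4 i}{3}\right)}{9620}\right) = 1845 + \frac{81 \left(\frac{98}{3} - \frac{4 i}{3}\right)}{1924}$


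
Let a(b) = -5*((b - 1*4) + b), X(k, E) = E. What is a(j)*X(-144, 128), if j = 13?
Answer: -14080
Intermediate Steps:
a(b) = 20 - 10*b (a(b) = -5*((b - 4) + b) = -5*((-4 + b) + b) = -5*(-4 + 2*b) = 20 - 10*b)
a(j)*X(-144, 128) = (20 - 10*13)*128 = (20 - 130)*128 = -110*128 = -14080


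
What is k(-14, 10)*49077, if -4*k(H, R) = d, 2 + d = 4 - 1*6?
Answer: 49077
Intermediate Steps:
d = -4 (d = -2 + (4 - 1*6) = -2 + (4 - 6) = -2 - 2 = -4)
k(H, R) = 1 (k(H, R) = -1/4*(-4) = 1)
k(-14, 10)*49077 = 1*49077 = 49077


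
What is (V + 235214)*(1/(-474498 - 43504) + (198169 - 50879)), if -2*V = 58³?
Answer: 5251412801957991/259001 ≈ 2.0276e+10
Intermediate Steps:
V = -97556 (V = -½*58³ = -½*195112 = -97556)
(V + 235214)*(1/(-474498 - 43504) + (198169 - 50879)) = (-97556 + 235214)*(1/(-474498 - 43504) + (198169 - 50879)) = 137658*(1/(-518002) + 147290) = 137658*(-1/518002 + 147290) = 137658*(76296514579/518002) = 5251412801957991/259001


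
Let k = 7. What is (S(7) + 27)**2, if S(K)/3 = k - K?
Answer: 729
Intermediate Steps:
S(K) = 21 - 3*K (S(K) = 3*(7 - K) = 21 - 3*K)
(S(7) + 27)**2 = ((21 - 3*7) + 27)**2 = ((21 - 21) + 27)**2 = (0 + 27)**2 = 27**2 = 729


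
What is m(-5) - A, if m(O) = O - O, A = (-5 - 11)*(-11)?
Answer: -176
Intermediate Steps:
A = 176 (A = -16*(-11) = 176)
m(O) = 0
m(-5) - A = 0 - 1*176 = 0 - 176 = -176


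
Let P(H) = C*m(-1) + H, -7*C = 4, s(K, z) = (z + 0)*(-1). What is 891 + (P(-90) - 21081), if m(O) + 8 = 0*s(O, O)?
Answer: -141928/7 ≈ -20275.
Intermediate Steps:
s(K, z) = -z (s(K, z) = z*(-1) = -z)
C = -4/7 (C = -⅐*4 = -4/7 ≈ -0.57143)
m(O) = -8 (m(O) = -8 + 0*(-O) = -8 + 0 = -8)
P(H) = 32/7 + H (P(H) = -4/7*(-8) + H = 32/7 + H)
891 + (P(-90) - 21081) = 891 + ((32/7 - 90) - 21081) = 891 + (-598/7 - 21081) = 891 - 148165/7 = -141928/7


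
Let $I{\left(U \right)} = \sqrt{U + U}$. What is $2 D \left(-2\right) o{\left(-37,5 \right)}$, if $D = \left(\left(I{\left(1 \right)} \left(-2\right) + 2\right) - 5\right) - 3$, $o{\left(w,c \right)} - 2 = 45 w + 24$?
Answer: $-39336 - 13112 \sqrt{2} \approx -57879.0$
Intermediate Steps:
$I{\left(U \right)} = \sqrt{2} \sqrt{U}$ ($I{\left(U \right)} = \sqrt{2 U} = \sqrt{2} \sqrt{U}$)
$o{\left(w,c \right)} = 26 + 45 w$ ($o{\left(w,c \right)} = 2 + \left(45 w + 24\right) = 2 + \left(24 + 45 w\right) = 26 + 45 w$)
$D = -6 - 2 \sqrt{2}$ ($D = \left(\left(\sqrt{2} \sqrt{1} \left(-2\right) + 2\right) - 5\right) - 3 = \left(\left(\sqrt{2} \cdot 1 \left(-2\right) + 2\right) - 5\right) - 3 = \left(\left(\sqrt{2} \left(-2\right) + 2\right) - 5\right) - 3 = \left(\left(- 2 \sqrt{2} + 2\right) - 5\right) - 3 = \left(\left(2 - 2 \sqrt{2}\right) - 5\right) - 3 = \left(-3 - 2 \sqrt{2}\right) - 3 = -6 - 2 \sqrt{2} \approx -8.8284$)
$2 D \left(-2\right) o{\left(-37,5 \right)} = 2 \left(-6 - 2 \sqrt{2}\right) \left(-2\right) \left(26 + 45 \left(-37\right)\right) = \left(-12 - 4 \sqrt{2}\right) \left(-2\right) \left(26 - 1665\right) = \left(24 + 8 \sqrt{2}\right) \left(-1639\right) = -39336 - 13112 \sqrt{2}$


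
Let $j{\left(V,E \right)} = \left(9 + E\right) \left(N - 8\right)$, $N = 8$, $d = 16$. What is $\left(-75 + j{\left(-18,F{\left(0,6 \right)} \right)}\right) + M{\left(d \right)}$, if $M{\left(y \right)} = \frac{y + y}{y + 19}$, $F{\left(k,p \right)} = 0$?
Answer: $- \frac{2593}{35} \approx -74.086$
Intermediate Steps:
$M{\left(y \right)} = \frac{2 y}{19 + y}$
$j{\left(V,E \right)} = 0$ ($j{\left(V,E \right)} = \left(9 + E\right) \left(8 - 8\right) = \left(9 + E\right) 0 = 0$)
$\left(-75 + j{\left(-18,F{\left(0,6 \right)} \right)}\right) + M{\left(d \right)} = \left(-75 + 0\right) + 2 \cdot 16 \frac{1}{19 + 16} = -75 + 2 \cdot 16 \cdot \frac{1}{35} = -75 + \frac{32}{35} = - \frac{2593}{35}$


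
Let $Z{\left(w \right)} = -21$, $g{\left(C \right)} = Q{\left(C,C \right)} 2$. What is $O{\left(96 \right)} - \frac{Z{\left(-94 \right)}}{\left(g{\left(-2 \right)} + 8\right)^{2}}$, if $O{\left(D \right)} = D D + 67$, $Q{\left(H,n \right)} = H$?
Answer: $\frac{148549}{16} \approx 9284.3$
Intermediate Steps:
$g{\left(C \right)} = 2 C$ ($g{\left(C \right)} = C 2 = 2 C$)
$O{\left(D \right)} = 67 + D^{2}$ ($O{\left(D \right)} = D^{2} + 67 = 67 + D^{2}$)
$O{\left(96 \right)} - \frac{Z{\left(-94 \right)}}{\left(g{\left(-2 \right)} + 8\right)^{2}} = \left(67 + 96^{2}\right) - - \frac{21}{\left(2 \left(-2\right) + 8\right)^{2}} = \left(67 + 9216\right) - - \frac{21}{\left(-4 + 8\right)^{2}} = 9283 - - \frac{21}{4^{2}} = 9283 - - \frac{21}{16} = 9283 + \frac{21}{16} = \frac{148549}{16}$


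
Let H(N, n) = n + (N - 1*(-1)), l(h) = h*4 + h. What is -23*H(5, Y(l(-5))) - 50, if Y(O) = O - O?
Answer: -188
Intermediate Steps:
l(h) = 5*h (l(h) = 4*h + h = 5*h)
Y(O) = 0
H(N, n) = 1 + N + n (H(N, n) = n + (N + 1) = n + (1 + N) = 1 + N + n)
-23*H(5, Y(l(-5))) - 50 = -23*(1 + 5 + 0) - 50 = -23*6 - 50 = -138 - 50 = -188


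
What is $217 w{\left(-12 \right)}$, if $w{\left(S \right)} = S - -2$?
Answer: $-2170$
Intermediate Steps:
$w{\left(S \right)} = 2 + S$ ($w{\left(S \right)} = S + 2 = 2 + S$)
$217 w{\left(-12 \right)} = 217 \left(2 - 12\right) = 217 \left(-10\right) = -2170$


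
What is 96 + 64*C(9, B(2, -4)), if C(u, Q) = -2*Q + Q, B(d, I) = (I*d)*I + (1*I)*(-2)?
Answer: -2464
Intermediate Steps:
B(d, I) = -2*I + d*I² (B(d, I) = d*I² + I*(-2) = d*I² - 2*I = -2*I + d*I²)
C(u, Q) = -Q
96 + 64*C(9, B(2, -4)) = 96 + 64*(-(-4)*(-2 - 4*2)) = 96 + 64*(-(-4)*(-2 - 8)) = 96 + 64*(-(-4)*(-10)) = 96 + 64*(-1*40) = 96 + 64*(-40) = 96 - 2560 = -2464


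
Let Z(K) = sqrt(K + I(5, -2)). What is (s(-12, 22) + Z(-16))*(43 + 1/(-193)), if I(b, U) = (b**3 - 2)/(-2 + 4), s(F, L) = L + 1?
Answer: 190854/193 + 4149*sqrt(182)/193 ≈ 1278.9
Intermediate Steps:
s(F, L) = 1 + L
I(b, U) = -1 + b**3/2 (I(b, U) = (-2 + b**3)/2 = (-2 + b**3)*(1/2) = -1 + b**3/2)
Z(K) = sqrt(123/2 + K) (Z(K) = sqrt(K + (-1 + (1/2)*5**3)) = sqrt(K + (-1 + (1/2)*125)) = sqrt(K + (-1 + 125/2)) = sqrt(K + 123/2) = sqrt(123/2 + K))
(s(-12, 22) + Z(-16))*(43 + 1/(-193)) = ((1 + 22) + sqrt(246 + 4*(-16))/2)*(43 + 1/(-193)) = (23 + sqrt(246 - 64)/2)*(43 - 1/193) = (23 + sqrt(182)/2)*(8298/193) = 190854/193 + 4149*sqrt(182)/193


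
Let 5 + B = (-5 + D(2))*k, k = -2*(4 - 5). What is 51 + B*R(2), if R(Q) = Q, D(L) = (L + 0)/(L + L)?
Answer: 23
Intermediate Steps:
D(L) = 1/2 (D(L) = L/((2*L)) = L*(1/(2*L)) = 1/2)
k = 2 (k = -2*(-1) = 2)
B = -14 (B = -5 + (-5 + 1/2)*2 = -5 - 9/2*2 = -5 - 9 = -14)
51 + B*R(2) = 51 - 14*2 = 51 - 28 = 23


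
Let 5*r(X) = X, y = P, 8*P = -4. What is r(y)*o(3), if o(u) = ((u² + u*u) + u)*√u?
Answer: -21*√3/10 ≈ -3.6373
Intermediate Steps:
P = -½ (P = (⅛)*(-4) = -½ ≈ -0.50000)
o(u) = √u*(u + 2*u²) (o(u) = ((u² + u²) + u)*√u = (2*u² + u)*√u = (u + 2*u²)*√u = √u*(u + 2*u²))
y = -½ ≈ -0.50000
r(X) = X/5
r(y)*o(3) = ((⅕)*(-½))*(3^(3/2)*(1 + 2*3)) = -3*√3*(1 + 6)/10 = -3*√3*7/10 = -21*√3/10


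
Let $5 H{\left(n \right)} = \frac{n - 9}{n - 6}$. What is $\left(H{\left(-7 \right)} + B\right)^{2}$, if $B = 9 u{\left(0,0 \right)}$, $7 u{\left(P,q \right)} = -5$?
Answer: $\frac{7912969}{207025} \approx 38.222$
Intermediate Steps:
$u{\left(P,q \right)} = - \frac{5}{7}$ ($u{\left(P,q \right)} = \frac{1}{7} \left(-5\right) = - \frac{5}{7}$)
$H{\left(n \right)} = \frac{-9 + n}{5 \left(-6 + n\right)}$ ($H{\left(n \right)} = \frac{\left(n - 9\right) \frac{1}{n - 6}}{5} = \frac{\left(n - 9\right) \frac{1}{-6 + n}}{5} = \frac{\left(-9 + n\right) \frac{1}{-6 + n}}{5} = \frac{\frac{1}{-6 + n} \left(-9 + n\right)}{5} = \frac{-9 + n}{5 \left(-6 + n\right)}$)
$B = - \frac{45}{7}$ ($B = 9 \left(- \frac{5}{7}\right) = - \frac{45}{7} \approx -6.4286$)
$\left(H{\left(-7 \right)} + B\right)^{2} = \left(\frac{-9 - 7}{5 \left(-6 - 7\right)} - \frac{45}{7}\right)^{2} = \left(\frac{1}{5} \frac{1}{-13} \left(-16\right) - \frac{45}{7}\right)^{2} = \left(\frac{1}{5} \left(- \frac{1}{13}\right) \left(-16\right) - \frac{45}{7}\right)^{2} = \left(\frac{16}{65} - \frac{45}{7}\right)^{2} = \left(- \frac{2813}{455}\right)^{2} = \frac{7912969}{207025}$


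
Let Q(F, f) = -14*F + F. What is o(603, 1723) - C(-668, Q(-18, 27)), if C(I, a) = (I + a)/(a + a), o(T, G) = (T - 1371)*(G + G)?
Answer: -619287335/234 ≈ -2.6465e+6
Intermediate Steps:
Q(F, f) = -13*F
o(T, G) = 2*G*(-1371 + T) (o(T, G) = (-1371 + T)*(2*G) = 2*G*(-1371 + T))
C(I, a) = (I + a)/(2*a) (C(I, a) = (I + a)/((2*a)) = (I + a)*(1/(2*a)) = (I + a)/(2*a))
o(603, 1723) - C(-668, Q(-18, 27)) = 2*1723*(-1371 + 603) - (-668 - 13*(-18))/(2*((-13*(-18)))) = 2*1723*(-768) - (-668 + 234)/(2*234) = -2646528 - (-434)/(2*234) = -2646528 - 1*(-217/234) = -2646528 + 217/234 = -619287335/234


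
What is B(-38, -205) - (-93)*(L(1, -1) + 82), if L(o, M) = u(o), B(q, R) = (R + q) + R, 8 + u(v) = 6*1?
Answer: 6992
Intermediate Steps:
u(v) = -2 (u(v) = -8 + 6*1 = -8 + 6 = -2)
B(q, R) = q + 2*R
L(o, M) = -2
B(-38, -205) - (-93)*(L(1, -1) + 82) = (-38 + 2*(-205)) - (-93)*(-2 + 82) = (-38 - 410) - (-93)*80 = -448 - 1*(-7440) = -448 + 7440 = 6992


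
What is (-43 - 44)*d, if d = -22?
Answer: 1914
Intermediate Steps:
(-43 - 44)*d = (-43 - 44)*(-22) = -87*(-22) = 1914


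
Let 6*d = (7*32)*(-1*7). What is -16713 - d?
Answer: -49355/3 ≈ -16452.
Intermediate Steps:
d = -784/3 (d = ((7*32)*(-1*7))/6 = (224*(-7))/6 = (⅙)*(-1568) = -784/3 ≈ -261.33)
-16713 - d = -16713 - 1*(-784/3) = -16713 + 784/3 = -49355/3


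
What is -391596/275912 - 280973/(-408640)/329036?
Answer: -6581606498294683/4637296820898560 ≈ -1.4193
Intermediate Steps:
-391596/275912 - 280973/(-408640)/329036 = -391596*1/275912 - 280973*(-1/408640)*(1/329036) = -97899/68978 + (280973/408640)*(1/329036) = -97899/68978 + 280973/134457271040 = -6581606498294683/4637296820898560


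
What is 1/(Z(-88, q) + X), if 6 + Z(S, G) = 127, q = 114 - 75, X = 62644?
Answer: 1/62765 ≈ 1.5932e-5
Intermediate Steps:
q = 39
Z(S, G) = 121 (Z(S, G) = -6 + 127 = 121)
1/(Z(-88, q) + X) = 1/(121 + 62644) = 1/62765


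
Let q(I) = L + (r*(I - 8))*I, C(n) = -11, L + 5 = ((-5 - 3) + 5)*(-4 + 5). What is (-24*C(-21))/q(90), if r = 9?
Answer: 66/16603 ≈ 0.0039752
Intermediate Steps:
L = -8 (L = -5 + ((-5 - 3) + 5)*(-4 + 5) = -5 + (-8 + 5)*1 = -5 - 3*1 = -5 - 3 = -8)
q(I) = -8 + I*(-72 + 9*I) (q(I) = -8 + (9*(I - 8))*I = -8 + (9*(-8 + I))*I = -8 + (-72 + 9*I)*I = -8 + I*(-72 + 9*I))
(-24*C(-21))/q(90) = (-24*(-11))/(-8 - 72*90 + 9*90²) = 264/(-8 - 6480 + 9*8100) = 264/(-8 - 6480 + 72900) = 264/66412 = 264*(1/66412) = 66/16603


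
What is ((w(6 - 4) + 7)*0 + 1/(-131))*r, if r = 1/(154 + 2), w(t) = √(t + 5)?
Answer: -1/20436 ≈ -4.8933e-5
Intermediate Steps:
w(t) = √(5 + t)
r = 1/156 ≈ 0.0064103
((w(6 - 4) + 7)*0 + 1/(-131))*r = ((√(5 + (6 - 4)) + 7)*0 + 1/(-131))*(1/156) = ((√(5 + 2) + 7)*0 - 1/131)*(1/156) = ((√7 + 7)*0 - 1/131)*(1/156) = ((7 + √7)*0 - 1/131)*(1/156) = (0 - 1/131)*(1/156) = -1/131*1/156 = -1/20436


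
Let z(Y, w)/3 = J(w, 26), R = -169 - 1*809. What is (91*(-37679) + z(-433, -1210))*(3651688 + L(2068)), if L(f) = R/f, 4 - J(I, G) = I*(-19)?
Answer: -1200631834721231/94 ≈ -1.2773e+13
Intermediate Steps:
R = -978 (R = -169 - 809 = -978)
J(I, G) = 4 + 19*I (J(I, G) = 4 - I*(-19) = 4 - (-19)*I = 4 + 19*I)
L(f) = -978/f
z(Y, w) = 12 + 57*w (z(Y, w) = 3*(4 + 19*w) = 12 + 57*w)
(91*(-37679) + z(-433, -1210))*(3651688 + L(2068)) = (91*(-37679) + (12 + 57*(-1210)))*(3651688 - 978/2068) = (-3428789 + (12 - 68970))*(3651688 - 978*1/2068) = (-3428789 - 68958)*(3651688 - 489/1034) = -3497747*3775844903/1034 = -1200631834721231/94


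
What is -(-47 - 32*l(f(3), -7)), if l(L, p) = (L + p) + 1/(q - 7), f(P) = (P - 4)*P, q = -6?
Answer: -3581/13 ≈ -275.46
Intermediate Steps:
f(P) = P*(-4 + P) (f(P) = (-4 + P)*P = P*(-4 + P))
l(L, p) = -1/13 + L + p (l(L, p) = (L + p) + 1/(-6 - 7) = (L + p) + 1/(-13) = (L + p) - 1/13 = -1/13 + L + p)
-(-47 - 32*l(f(3), -7)) = -(-47 - 32*(-1/13 + 3*(-4 + 3) - 7)) = -(-47 - 32*(-1/13 + 3*(-1) - 7)) = -(-47 - 32*(-1/13 - 3 - 7)) = -(-47 - 32*(-131/13)) = -(-47 + 4192/13) = -1*3581/13 = -3581/13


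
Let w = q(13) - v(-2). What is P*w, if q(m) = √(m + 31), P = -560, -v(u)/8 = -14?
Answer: 62720 - 1120*√11 ≈ 59005.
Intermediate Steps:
v(u) = 112 (v(u) = -8*(-14) = 112)
q(m) = √(31 + m)
w = -112 + 2*√11 (w = √(31 + 13) - 1*112 = √44 - 112 = 2*√11 - 112 = -112 + 2*√11 ≈ -105.37)
P*w = -560*(-112 + 2*√11) = 62720 - 1120*√11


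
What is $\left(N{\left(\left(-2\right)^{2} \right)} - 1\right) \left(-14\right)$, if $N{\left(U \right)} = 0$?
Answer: $14$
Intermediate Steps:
$\left(N{\left(\left(-2\right)^{2} \right)} - 1\right) \left(-14\right) = \left(0 - 1\right) \left(-14\right) = \left(-1\right) \left(-14\right) = 14$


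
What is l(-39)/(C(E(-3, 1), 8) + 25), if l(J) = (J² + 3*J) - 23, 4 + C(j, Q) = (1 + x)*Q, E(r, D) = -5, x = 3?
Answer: 1381/53 ≈ 26.057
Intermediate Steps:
C(j, Q) = -4 + 4*Q (C(j, Q) = -4 + (1 + 3)*Q = -4 + 4*Q)
l(J) = -23 + J² + 3*J
l(-39)/(C(E(-3, 1), 8) + 25) = (-23 + (-39)² + 3*(-39))/((-4 + 4*8) + 25) = (-23 + 1521 - 117)/((-4 + 32) + 25) = 1381/(28 + 25) = 1381/53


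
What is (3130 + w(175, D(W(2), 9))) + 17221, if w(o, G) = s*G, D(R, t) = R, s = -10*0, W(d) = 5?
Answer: 20351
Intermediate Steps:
s = 0
w(o, G) = 0 (w(o, G) = 0*G = 0)
(3130 + w(175, D(W(2), 9))) + 17221 = (3130 + 0) + 17221 = 3130 + 17221 = 20351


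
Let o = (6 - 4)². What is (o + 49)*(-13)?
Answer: -689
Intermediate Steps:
o = 4 (o = 2² = 4)
(o + 49)*(-13) = (4 + 49)*(-13) = 53*(-13) = -689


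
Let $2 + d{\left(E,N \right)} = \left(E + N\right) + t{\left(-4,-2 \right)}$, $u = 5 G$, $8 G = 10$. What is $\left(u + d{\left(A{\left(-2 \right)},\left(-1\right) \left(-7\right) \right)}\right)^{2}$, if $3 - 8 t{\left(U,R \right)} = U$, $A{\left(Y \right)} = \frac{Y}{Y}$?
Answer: $\frac{11025}{64} \approx 172.27$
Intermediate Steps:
$G = \frac{5}{4}$ ($G = \frac{1}{8} \cdot 10 = \frac{5}{4} \approx 1.25$)
$A{\left(Y \right)} = 1$
$t{\left(U,R \right)} = \frac{3}{8} - \frac{U}{8}$
$u = \frac{25}{4}$ ($u = 5 \cdot \frac{5}{4} = \frac{25}{4} \approx 6.25$)
$d{\left(E,N \right)} = - \frac{9}{8} + E + N$ ($d{\left(E,N \right)} = -2 + \left(\left(E + N\right) + \left(\frac{3}{8} - - \frac{1}{2}\right)\right) = -2 + \left(\left(E + N\right) + \left(\frac{3}{8} + \frac{1}{2}\right)\right) = -2 + \left(\left(E + N\right) + \frac{7}{8}\right) = -2 + \left(\frac{7}{8} + E + N\right) = - \frac{9}{8} + E + N$)
$\left(u + d{\left(A{\left(-2 \right)},\left(-1\right) \left(-7\right) \right)}\right)^{2} = \left(\frac{25}{4} - - \frac{55}{8}\right)^{2} = \left(\frac{25}{4} + \left(- \frac{9}{8} + 1 + 7\right)\right)^{2} = \left(\frac{25}{4} + \frac{55}{8}\right)^{2} = \left(\frac{105}{8}\right)^{2} = \frac{11025}{64}$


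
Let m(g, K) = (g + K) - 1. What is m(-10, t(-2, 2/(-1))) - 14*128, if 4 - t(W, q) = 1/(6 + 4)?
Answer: -17991/10 ≈ -1799.1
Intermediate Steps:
t(W, q) = 39/10 (t(W, q) = 4 - 1/(6 + 4) = 4 - 1/10 = 4 - 1*⅒ = 4 - ⅒ = 39/10)
m(g, K) = -1 + K + g (m(g, K) = (K + g) - 1 = -1 + K + g)
m(-10, t(-2, 2/(-1))) - 14*128 = (-1 + 39/10 - 10) - 14*128 = -71/10 - 1792 = -17991/10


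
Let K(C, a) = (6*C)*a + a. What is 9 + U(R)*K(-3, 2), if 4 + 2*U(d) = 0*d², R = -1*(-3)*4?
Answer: 77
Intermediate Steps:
K(C, a) = a + 6*C*a (K(C, a) = 6*C*a + a = a + 6*C*a)
R = 12 (R = 3*4 = 12)
U(d) = -2 (U(d) = -2 + (0*d²)/2 = -2 + (½)*0 = -2 + 0 = -2)
9 + U(R)*K(-3, 2) = 9 - 4*(1 + 6*(-3)) = 9 - 4*(1 - 18) = 9 - 4*(-17) = 9 - 2*(-34) = 9 + 68 = 77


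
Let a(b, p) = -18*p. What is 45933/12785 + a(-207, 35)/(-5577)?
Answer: 88074297/23767315 ≈ 3.7057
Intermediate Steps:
45933/12785 + a(-207, 35)/(-5577) = 45933/12785 - 18*35/(-5577) = 45933*(1/12785) - 630*(-1/5577) = 45933/12785 + 210/1859 = 88074297/23767315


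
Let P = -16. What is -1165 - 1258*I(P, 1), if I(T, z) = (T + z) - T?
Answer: -2423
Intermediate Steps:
I(T, z) = z
-1165 - 1258*I(P, 1) = -1165 - 1258*1 = -1165 - 1258 = -2423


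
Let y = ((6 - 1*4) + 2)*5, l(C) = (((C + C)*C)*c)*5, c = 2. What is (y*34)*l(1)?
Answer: 13600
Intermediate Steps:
l(C) = 20*C² (l(C) = (((C + C)*C)*2)*5 = (((2*C)*C)*2)*5 = ((2*C²)*2)*5 = (4*C²)*5 = 20*C²)
y = 20 (y = ((6 - 4) + 2)*5 = (2 + 2)*5 = 4*5 = 20)
(y*34)*l(1) = (20*34)*(20*1²) = 680*(20*1) = 680*20 = 13600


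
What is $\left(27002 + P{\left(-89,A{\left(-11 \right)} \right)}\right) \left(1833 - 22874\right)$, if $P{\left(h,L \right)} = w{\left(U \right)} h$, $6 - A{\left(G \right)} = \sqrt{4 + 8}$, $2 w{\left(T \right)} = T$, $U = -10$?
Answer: $-577512327$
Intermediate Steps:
$w{\left(T \right)} = \frac{T}{2}$
$A{\left(G \right)} = 6 - 2 \sqrt{3}$ ($A{\left(G \right)} = 6 - \sqrt{4 + 8} = 6 - \sqrt{12} = 6 - 2 \sqrt{3}$)
$P{\left(h,L \right)} = - 5 h$ ($P{\left(h,L \right)} = \frac{1}{2} \left(-10\right) h = - 5 h$)
$\left(27002 + P{\left(-89,A{\left(-11 \right)} \right)}\right) \left(1833 - 22874\right) = \left(27002 - -445\right) \left(1833 - 22874\right) = \left(27002 + 445\right) \left(-21041\right) = 27447 \left(-21041\right) = -577512327$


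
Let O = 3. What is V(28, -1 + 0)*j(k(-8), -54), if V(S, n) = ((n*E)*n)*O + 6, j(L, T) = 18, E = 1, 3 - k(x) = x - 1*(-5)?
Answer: 162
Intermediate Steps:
k(x) = -2 - x (k(x) = 3 - (x - 1*(-5)) = 3 - (x + 5) = 3 - (5 + x) = 3 + (-5 - x) = -2 - x)
V(S, n) = 6 + 3*n² (V(S, n) = ((n*1)*n)*3 + 6 = (n*n)*3 + 6 = n²*3 + 6 = 3*n² + 6 = 6 + 3*n²)
V(28, -1 + 0)*j(k(-8), -54) = (6 + 3*(-1 + 0)²)*18 = (6 + 3*(-1)²)*18 = (6 + 3*1)*18 = (6 + 3)*18 = 9*18 = 162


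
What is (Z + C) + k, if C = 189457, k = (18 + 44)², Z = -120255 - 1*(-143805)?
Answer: 216851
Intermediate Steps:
Z = 23550 (Z = -120255 + 143805 = 23550)
k = 3844 (k = 62² = 3844)
(Z + C) + k = (23550 + 189457) + 3844 = 213007 + 3844 = 216851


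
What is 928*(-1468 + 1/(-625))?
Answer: -851440928/625 ≈ -1.3623e+6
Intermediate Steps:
928*(-1468 + 1/(-625)) = 928*(-1468 - 1/625) = 928*(-917501/625) = -851440928/625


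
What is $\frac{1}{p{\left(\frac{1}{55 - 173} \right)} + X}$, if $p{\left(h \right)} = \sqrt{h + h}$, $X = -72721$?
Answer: $- \frac{4290539}{312012286620} - \frac{i \sqrt{59}}{312012286620} \approx -1.3751 \cdot 10^{-5} - 2.4618 \cdot 10^{-11} i$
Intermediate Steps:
$p{\left(h \right)} = \sqrt{2} \sqrt{h}$ ($p{\left(h \right)} = \sqrt{2 h} = \sqrt{2} \sqrt{h}$)
$\frac{1}{p{\left(\frac{1}{55 - 173} \right)} + X} = \frac{1}{\sqrt{2} \sqrt{\frac{1}{55 - 173}} - 72721} = \frac{1}{\sqrt{2} \sqrt{\frac{1}{-118}} - 72721} = \frac{1}{\sqrt{2} \sqrt{- \frac{1}{118}} - 72721} = \frac{1}{\sqrt{2} \frac{i \sqrt{118}}{118} - 72721} = \frac{1}{\frac{i \sqrt{59}}{59} - 72721} = \frac{1}{-72721 + \frac{i \sqrt{59}}{59}}$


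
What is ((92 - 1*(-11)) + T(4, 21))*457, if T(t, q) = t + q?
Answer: 58496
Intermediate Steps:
T(t, q) = q + t
((92 - 1*(-11)) + T(4, 21))*457 = ((92 - 1*(-11)) + (21 + 4))*457 = ((92 + 11) + 25)*457 = (103 + 25)*457 = 128*457 = 58496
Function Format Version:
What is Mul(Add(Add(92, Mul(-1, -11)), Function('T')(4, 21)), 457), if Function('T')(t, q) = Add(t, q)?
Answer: 58496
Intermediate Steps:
Function('T')(t, q) = Add(q, t)
Mul(Add(Add(92, Mul(-1, -11)), Function('T')(4, 21)), 457) = Mul(Add(Add(92, Mul(-1, -11)), Add(21, 4)), 457) = Mul(Add(Add(92, 11), 25), 457) = Mul(Add(103, 25), 457) = Mul(128, 457) = 58496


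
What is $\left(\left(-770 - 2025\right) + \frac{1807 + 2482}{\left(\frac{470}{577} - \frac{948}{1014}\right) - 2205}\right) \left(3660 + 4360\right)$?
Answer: $- \frac{4823398156747040}{215027901} \approx -2.2431 \cdot 10^{7}$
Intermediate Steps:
$\left(\left(-770 - 2025\right) + \frac{1807 + 2482}{\left(\frac{470}{577} - \frac{948}{1014}\right) - 2205}\right) \left(3660 + 4360\right) = \left(\left(-770 - 2025\right) + \frac{4289}{\left(470 \cdot \frac{1}{577} - \frac{158}{169}\right) - 2205}\right) 8020 = \left(-2795 + \frac{4289}{\left(\frac{470}{577} - \frac{158}{169}\right) - 2205}\right) 8020 = \left(-2795 + \frac{4289}{- \frac{11736}{97513} - 2205}\right) 8020 = \left(-2795 + \frac{4289}{- \frac{215027901}{97513}}\right) 8020 = \left(-2795 + 4289 \left(- \frac{97513}{215027901}\right)\right) 8020 = \left(-2795 - \frac{418233257}{215027901}\right) 8020 = \left(- \frac{601421216552}{215027901}\right) 8020 = - \frac{4823398156747040}{215027901}$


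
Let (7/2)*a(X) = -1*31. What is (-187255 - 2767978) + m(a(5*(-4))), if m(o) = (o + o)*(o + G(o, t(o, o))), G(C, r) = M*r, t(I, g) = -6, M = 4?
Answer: -144777897/49 ≈ -2.9547e+6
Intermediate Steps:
G(C, r) = 4*r
a(X) = -62/7 (a(X) = 2*(-1*31)/7 = (2/7)*(-31) = -62/7)
m(o) = 2*o*(-24 + o) (m(o) = (o + o)*(o + 4*(-6)) = (2*o)*(o - 24) = (2*o)*(-24 + o) = 2*o*(-24 + o))
(-187255 - 2767978) + m(a(5*(-4))) = (-187255 - 2767978) + 2*(-62/7)*(-24 - 62/7) = -2955233 + 2*(-62/7)*(-230/7) = -2955233 + 28520/49 = -144777897/49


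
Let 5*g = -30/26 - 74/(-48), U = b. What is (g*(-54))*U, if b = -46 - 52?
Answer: 53361/130 ≈ 410.47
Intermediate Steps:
b = -98
U = -98
g = 121/1560 (g = (-30/26 - 74/(-48))/5 = (-30*1/26 - 74*(-1/48))/5 = (-15/13 + 37/24)/5 = (1/5)*(121/312) = 121/1560 ≈ 0.077564)
(g*(-54))*U = ((121/1560)*(-54))*(-98) = -1089/260*(-98) = 53361/130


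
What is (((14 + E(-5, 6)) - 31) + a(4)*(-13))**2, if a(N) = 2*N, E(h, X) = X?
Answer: 13225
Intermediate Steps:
(((14 + E(-5, 6)) - 31) + a(4)*(-13))**2 = (((14 + 6) - 31) + (2*4)*(-13))**2 = ((20 - 31) + 8*(-13))**2 = (-11 - 104)**2 = (-115)**2 = 13225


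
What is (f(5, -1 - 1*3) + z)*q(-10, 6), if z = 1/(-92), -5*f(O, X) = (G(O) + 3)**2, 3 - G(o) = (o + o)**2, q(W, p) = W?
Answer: 812917/46 ≈ 17672.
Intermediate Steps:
G(o) = 3 - 4*o**2 (G(o) = 3 - (o + o)**2 = 3 - (2*o)**2 = 3 - 4*o**2)
f(O, X) = -(6 - 4*O**2)**2/5 (f(O, X) = -((3 - 4*O**2) + 3)**2/5 = -(6 - 4*O**2)**2/5)
z = -1/92 ≈ -0.010870
(f(5, -1 - 1*3) + z)*q(-10, 6) = (-4*(-3 + 2*5**2)**2/5 - 1/92)*(-10) = (-4*(-3 + 2*25)**2/5 - 1/92)*(-10) = (-4*(-3 + 50)**2/5 - 1/92)*(-10) = (-4/5*47**2 - 1/92)*(-10) = (-4/5*2209 - 1/92)*(-10) = (-8836/5 - 1/92)*(-10) = -812917/460*(-10) = 812917/46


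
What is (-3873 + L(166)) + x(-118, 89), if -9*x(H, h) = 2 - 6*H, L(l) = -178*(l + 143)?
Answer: -530585/9 ≈ -58954.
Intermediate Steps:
L(l) = -25454 - 178*l (L(l) = -178*(143 + l) = -25454 - 178*l)
x(H, h) = -2/9 + 2*H/3 (x(H, h) = -(2 - 6*H)/9 = -2/9 + 2*H/3)
(-3873 + L(166)) + x(-118, 89) = (-3873 + (-25454 - 178*166)) + (-2/9 + (2/3)*(-118)) = (-3873 + (-25454 - 29548)) + (-2/9 - 236/3) = (-3873 - 55002) - 710/9 = -58875 - 710/9 = -530585/9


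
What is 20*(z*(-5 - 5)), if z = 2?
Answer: -400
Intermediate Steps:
20*(z*(-5 - 5)) = 20*(2*(-5 - 5)) = 20*(2*(-10)) = 20*(-20) = -400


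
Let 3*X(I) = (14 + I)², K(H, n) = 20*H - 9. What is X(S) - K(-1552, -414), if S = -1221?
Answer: 1549996/3 ≈ 5.1667e+5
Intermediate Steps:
K(H, n) = -9 + 20*H
X(I) = (14 + I)²/3
X(S) - K(-1552, -414) = (14 - 1221)²/3 - (-9 + 20*(-1552)) = (⅓)*(-1207)² - (-9 - 31040) = (⅓)*1456849 - 1*(-31049) = 1456849/3 + 31049 = 1549996/3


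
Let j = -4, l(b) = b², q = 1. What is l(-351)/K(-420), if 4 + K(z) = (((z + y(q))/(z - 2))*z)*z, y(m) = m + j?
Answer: 25995411/37307756 ≈ 0.69678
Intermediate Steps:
y(m) = -4 + m (y(m) = m - 4 = -4 + m)
K(z) = -4 + z²*(-3 + z)/(-2 + z) (K(z) = -4 + (((z + (-4 + 1))/(z - 2))*z)*z = -4 + (((z - 3)/(-2 + z))*z)*z = -4 + (((-3 + z)/(-2 + z))*z)*z = -4 + (z*(-3 + z)/(-2 + z))*z = -4 + z²*(-3 + z)/(-2 + z))
l(-351)/K(-420) = (-351)²/(((8 + (-420)³ - 4*(-420) - 3*(-420)²)/(-2 - 420))) = 123201/(((8 - 74088000 + 1680 - 3*176400)/(-422))) = 123201/((-(8 - 74088000 + 1680 - 529200)/422)) = 123201/((-1/422*(-74615512))) = 123201/(37307756/211) = 123201*(211/37307756) = 25995411/37307756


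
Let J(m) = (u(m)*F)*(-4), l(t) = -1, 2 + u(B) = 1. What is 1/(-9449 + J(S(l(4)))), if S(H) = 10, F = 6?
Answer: -1/9425 ≈ -0.00010610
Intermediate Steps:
u(B) = -1 (u(B) = -2 + 1 = -1)
J(m) = 24 (J(m) = -1*6*(-4) = -6*(-4) = 24)
1/(-9449 + J(S(l(4)))) = 1/(-9449 + 24) = 1/(-9425) = -1/9425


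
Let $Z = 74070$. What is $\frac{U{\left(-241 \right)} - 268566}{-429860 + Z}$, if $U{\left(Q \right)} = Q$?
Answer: $\frac{268807}{355790} \approx 0.75552$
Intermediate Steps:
$\frac{U{\left(-241 \right)} - 268566}{-429860 + Z} = \frac{-241 - 268566}{-429860 + 74070} = - \frac{268807}{-355790} = \left(-268807\right) \left(- \frac{1}{355790}\right) = \frac{268807}{355790}$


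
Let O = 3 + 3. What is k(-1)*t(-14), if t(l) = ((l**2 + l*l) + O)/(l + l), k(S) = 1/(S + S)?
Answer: 199/28 ≈ 7.1071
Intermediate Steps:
O = 6
k(S) = 1/(2*S)
t(l) = (6 + 2*l**2)/(2*l) (t(l) = ((l**2 + l*l) + 6)/(l + l) = ((l**2 + l**2) + 6)/((2*l)) = (1/(2*l))*(2*l**2 + 6) = (1/(2*l))*(6 + 2*l**2) = (6 + 2*l**2)/(2*l))
k(-1)*t(-14) = ((1/2)/(-1))*(-14 + 3/(-14)) = ((1/2)*(-1))*(-14 + 3*(-1/14)) = -(-14 - 3/14)/2 = -1/2*(-199/14) = 199/28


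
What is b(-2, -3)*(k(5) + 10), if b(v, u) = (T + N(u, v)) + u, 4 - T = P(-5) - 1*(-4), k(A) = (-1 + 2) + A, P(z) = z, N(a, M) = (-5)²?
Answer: 432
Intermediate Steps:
N(a, M) = 25
k(A) = 1 + A
T = 5 (T = 4 - (-5 - 1*(-4)) = 4 - (-5 + 4) = 4 - 1*(-1) = 4 + 1 = 5)
b(v, u) = 30 + u (b(v, u) = (5 + 25) + u = 30 + u)
b(-2, -3)*(k(5) + 10) = (30 - 3)*((1 + 5) + 10) = 27*(6 + 10) = 27*16 = 432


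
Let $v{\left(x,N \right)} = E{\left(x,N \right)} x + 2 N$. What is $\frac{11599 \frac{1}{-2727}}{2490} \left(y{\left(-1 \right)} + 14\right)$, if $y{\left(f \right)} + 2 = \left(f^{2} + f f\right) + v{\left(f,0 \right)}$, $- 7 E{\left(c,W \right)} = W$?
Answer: $- \frac{81193}{3395115} \approx -0.023915$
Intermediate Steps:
$E{\left(c,W \right)} = - \frac{W}{7}$
$v{\left(x,N \right)} = 2 N - \frac{N x}{7}$ ($v{\left(x,N \right)} = - \frac{N}{7} x + 2 N = - \frac{N x}{7} + 2 N = 2 N - \frac{N x}{7}$)
$y{\left(f \right)} = -2 + 2 f^{2}$ ($y{\left(f \right)} = -2 + \left(\left(f^{2} + f f\right) + \frac{1}{7} \cdot 0 \left(14 - f\right)\right) = -2 + \left(\left(f^{2} + f^{2}\right) + 0\right) = -2 + \left(2 f^{2} + 0\right) = -2 + 2 f^{2}$)
$\frac{11599 \frac{1}{-2727}}{2490} \left(y{\left(-1 \right)} + 14\right) = \frac{11599 \frac{1}{-2727}}{2490} \left(\left(-2 + 2 \left(-1\right)^{2}\right) + 14\right) = 11599 \left(- \frac{1}{2727}\right) \frac{1}{2490} \left(\left(-2 + 2 \cdot 1\right) + 14\right) = \left(- \frac{11599}{2727}\right) \frac{1}{2490} \left(\left(-2 + 2\right) + 14\right) = - \frac{11599 \left(0 + 14\right)}{6790230} = \left(- \frac{11599}{6790230}\right) 14 = - \frac{81193}{3395115}$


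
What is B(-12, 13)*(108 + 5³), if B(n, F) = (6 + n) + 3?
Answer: -699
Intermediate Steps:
B(n, F) = 9 + n
B(-12, 13)*(108 + 5³) = (9 - 12)*(108 + 5³) = -3*(108 + 125) = -3*233 = -699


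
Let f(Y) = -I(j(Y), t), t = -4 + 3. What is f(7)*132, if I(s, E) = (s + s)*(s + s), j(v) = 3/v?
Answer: -4752/49 ≈ -96.980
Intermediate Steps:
t = -1
I(s, E) = 4*s² (I(s, E) = (2*s)*(2*s) = 4*s²)
f(Y) = -36/Y² (f(Y) = -4*(3/Y)² = -4*9/Y² = -36/Y²)
f(7)*132 = -36/7²*132 = -36*1/49*132 = -36/49*132 = -4752/49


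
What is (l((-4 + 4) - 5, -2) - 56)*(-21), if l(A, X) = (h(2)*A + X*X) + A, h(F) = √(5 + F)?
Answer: 1197 + 105*√7 ≈ 1474.8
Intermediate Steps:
l(A, X) = A + X² + A*√7 (l(A, X) = (√(5 + 2)*A + X*X) + A = (√7*A + X²) + A = (A*√7 + X²) + A = (X² + A*√7) + A = A + X² + A*√7)
(l((-4 + 4) - 5, -2) - 56)*(-21) = ((((-4 + 4) - 5) + (-2)² + ((-4 + 4) - 5)*√7) - 56)*(-21) = (((0 - 5) + 4 + (0 - 5)*√7) - 56)*(-21) = ((-5 + 4 - 5*√7) - 56)*(-21) = ((-1 - 5*√7) - 56)*(-21) = (-57 - 5*√7)*(-21) = 1197 + 105*√7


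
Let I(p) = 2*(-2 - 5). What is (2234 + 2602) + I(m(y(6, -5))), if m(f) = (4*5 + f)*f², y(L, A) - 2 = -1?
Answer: 4822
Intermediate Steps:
y(L, A) = 1 (y(L, A) = 2 - 1 = 1)
m(f) = f²*(20 + f) (m(f) = (20 + f)*f² = f²*(20 + f))
I(p) = -14 (I(p) = 2*(-7) = -14)
(2234 + 2602) + I(m(y(6, -5))) = (2234 + 2602) - 14 = 4836 - 14 = 4822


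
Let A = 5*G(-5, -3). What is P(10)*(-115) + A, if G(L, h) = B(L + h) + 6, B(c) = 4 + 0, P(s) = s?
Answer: -1100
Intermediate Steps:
B(c) = 4
G(L, h) = 10 (G(L, h) = 4 + 6 = 10)
A = 50 (A = 5*10 = 50)
P(10)*(-115) + A = 10*(-115) + 50 = -1150 + 50 = -1100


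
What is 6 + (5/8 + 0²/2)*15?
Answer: 123/8 ≈ 15.375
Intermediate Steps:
6 + (5/8 + 0²/2)*15 = 6 + (5*(⅛) + 0*(½))*15 = 6 + (5/8 + 0)*15 = 6 + (5/8)*15 = 6 + 75/8 = 123/8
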